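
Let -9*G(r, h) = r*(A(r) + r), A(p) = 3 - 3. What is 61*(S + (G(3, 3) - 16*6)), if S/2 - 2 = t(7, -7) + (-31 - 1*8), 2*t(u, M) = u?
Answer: -10004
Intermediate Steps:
A(p) = 0
t(u, M) = u/2
G(r, h) = -r²/9 (G(r, h) = -r*(0 + r)/9 = -r*r/9 = -r²/9)
S = -67 (S = 4 + 2*((½)*7 + (-31 - 1*8)) = 4 + 2*(7/2 + (-31 - 8)) = 4 + 2*(7/2 - 39) = 4 + 2*(-71/2) = 4 - 71 = -67)
61*(S + (G(3, 3) - 16*6)) = 61*(-67 + (-⅑*3² - 16*6)) = 61*(-67 + (-⅑*9 - 4*24)) = 61*(-67 + (-1 - 96)) = 61*(-67 - 97) = 61*(-164) = -10004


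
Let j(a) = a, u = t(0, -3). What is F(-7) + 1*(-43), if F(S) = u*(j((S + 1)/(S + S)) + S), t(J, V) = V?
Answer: -163/7 ≈ -23.286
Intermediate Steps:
u = -3
F(S) = -3*S - 3*(1 + S)/(2*S) (F(S) = -3*((S + 1)/(S + S) + S) = -3*((1 + S)/((2*S)) + S) = -3*((1 + S)*(1/(2*S)) + S) = -3*((1 + S)/(2*S) + S) = -3*(S + (1 + S)/(2*S)) = -3*S - 3*(1 + S)/(2*S))
F(-7) + 1*(-43) = (-3/2 - 3*(-7) - 3/2/(-7)) + 1*(-43) = (-3/2 + 21 - 3/2*(-⅐)) - 43 = (-3/2 + 21 + 3/14) - 43 = 138/7 - 43 = -163/7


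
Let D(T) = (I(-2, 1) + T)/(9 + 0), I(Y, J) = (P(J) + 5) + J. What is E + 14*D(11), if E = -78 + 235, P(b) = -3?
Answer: 1609/9 ≈ 178.78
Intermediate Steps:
E = 157
I(Y, J) = 2 + J (I(Y, J) = (-3 + 5) + J = 2 + J)
D(T) = 1/3 + T/9 (D(T) = ((2 + 1) + T)/(9 + 0) = (3 + T)/9 = (3 + T)*(1/9) = 1/3 + T/9)
E + 14*D(11) = 157 + 14*(1/3 + (1/9)*11) = 157 + 14*(1/3 + 11/9) = 157 + 14*(14/9) = 157 + 196/9 = 1609/9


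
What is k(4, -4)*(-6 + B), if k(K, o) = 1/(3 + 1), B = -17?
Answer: -23/4 ≈ -5.7500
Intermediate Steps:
k(K, o) = 1/4
k(4, -4)*(-6 + B) = (-6 - 17)/4 = (1/4)*(-23) = -23/4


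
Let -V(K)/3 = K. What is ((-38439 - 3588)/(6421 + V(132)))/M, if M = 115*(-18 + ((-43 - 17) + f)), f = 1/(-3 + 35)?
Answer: 1344864/1728723125 ≈ 0.00077795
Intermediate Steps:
V(K) = -3*K
f = 1/32 ≈ 0.031250
M = -286925/32 (M = 115*(-18 + ((-43 - 17) + 1/32)) = 115*(-18 + (-60 + 1/32)) = 115*(-18 - 1919/32) = 115*(-2495/32) = -286925/32 ≈ -8966.4)
((-38439 - 3588)/(6421 + V(132)))/M = ((-38439 - 3588)/(6421 - 3*132))/(-286925/32) = -42027/(6421 - 396)*(-32/286925) = -42027/6025*(-32/286925) = 1344864/1728723125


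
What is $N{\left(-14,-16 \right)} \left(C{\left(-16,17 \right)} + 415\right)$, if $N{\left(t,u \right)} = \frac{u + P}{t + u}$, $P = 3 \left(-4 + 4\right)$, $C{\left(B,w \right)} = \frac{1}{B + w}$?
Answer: $\frac{3328}{15} \approx 221.87$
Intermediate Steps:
$P = 0$ ($P = 3 \cdot 0 = 0$)
$N{\left(t,u \right)} = \frac{u}{t + u}$ ($N{\left(t,u \right)} = \frac{u + 0}{t + u} = \frac{u}{t + u}$)
$N{\left(-14,-16 \right)} \left(C{\left(-16,17 \right)} + 415\right) = - \frac{16}{-14 - 16} \left(\frac{1}{-16 + 17} + 415\right) = - \frac{16}{-30} \left(1^{-1} + 415\right) = \left(-16\right) \left(- \frac{1}{30}\right) \left(1 + 415\right) = \frac{8}{15} \cdot 416 = \frac{3328}{15}$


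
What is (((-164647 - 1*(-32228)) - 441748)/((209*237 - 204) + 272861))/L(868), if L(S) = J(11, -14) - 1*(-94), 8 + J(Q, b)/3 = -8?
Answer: -52197/1347340 ≈ -0.038741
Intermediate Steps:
J(Q, b) = -48 (J(Q, b) = -24 + 3*(-8) = -24 - 24 = -48)
L(S) = 46 (L(S) = -48 - 1*(-94) = -48 + 94 = 46)
(((-164647 - 1*(-32228)) - 441748)/((209*237 - 204) + 272861))/L(868) = (((-164647 - 1*(-32228)) - 441748)/((209*237 - 204) + 272861))/46 = (((-164647 + 32228) - 441748)/((49533 - 204) + 272861))*(1/46) = ((-132419 - 441748)/(49329 + 272861))*(1/46) = -574167/322190*(1/46) = -574167*1/322190*(1/46) = -52197/29290*1/46 = -52197/1347340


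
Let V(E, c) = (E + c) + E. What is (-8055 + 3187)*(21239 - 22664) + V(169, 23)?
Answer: 6937261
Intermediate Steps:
V(E, c) = c + 2*E
(-8055 + 3187)*(21239 - 22664) + V(169, 23) = (-8055 + 3187)*(21239 - 22664) + (23 + 2*169) = -4868*(-1425) + (23 + 338) = 6936900 + 361 = 6937261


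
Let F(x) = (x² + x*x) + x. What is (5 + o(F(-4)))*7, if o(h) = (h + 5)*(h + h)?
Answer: 12971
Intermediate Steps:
F(x) = x + 2*x² (F(x) = (x² + x²) + x = 2*x² + x = x + 2*x²)
o(h) = 2*h*(5 + h) (o(h) = (5 + h)*(2*h) = 2*h*(5 + h))
(5 + o(F(-4)))*7 = (5 + 2*(-4*(1 + 2*(-4)))*(5 - 4*(1 + 2*(-4))))*7 = (5 + 2*(-4*(1 - 8))*(5 - 4*(1 - 8)))*7 = (5 + 2*(-4*(-7))*(5 - 4*(-7)))*7 = (5 + 2*28*(5 + 28))*7 = (5 + 2*28*33)*7 = (5 + 1848)*7 = 1853*7 = 12971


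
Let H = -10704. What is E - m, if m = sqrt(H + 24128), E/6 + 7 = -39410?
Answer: -236502 - 4*sqrt(839) ≈ -2.3662e+5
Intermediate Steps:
E = -236502 (E = -42 + 6*(-39410) = -42 - 236460 = -236502)
m = 4*sqrt(839) (m = sqrt(-10704 + 24128) = sqrt(13424) = 4*sqrt(839) ≈ 115.86)
E - m = -236502 - 4*sqrt(839)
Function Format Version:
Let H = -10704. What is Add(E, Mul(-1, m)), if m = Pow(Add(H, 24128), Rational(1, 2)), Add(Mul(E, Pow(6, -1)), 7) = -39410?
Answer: Add(-236502, Mul(-4, Pow(839, Rational(1, 2)))) ≈ -2.3662e+5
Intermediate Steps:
E = -236502 (E = Add(-42, Mul(6, -39410)) = Add(-42, -236460) = -236502)
m = Mul(4, Pow(839, Rational(1, 2))) (m = Pow(Add(-10704, 24128), Rational(1, 2)) = Pow(13424, Rational(1, 2)) = Mul(4, Pow(839, Rational(1, 2))) ≈ 115.86)
Add(E, Mul(-1, m)) = Add(-236502, Mul(-1, Mul(4, Pow(839, Rational(1, 2))))) = Add(-236502, Mul(-4, Pow(839, Rational(1, 2))))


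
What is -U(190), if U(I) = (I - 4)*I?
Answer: -35340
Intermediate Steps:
U(I) = I*(-4 + I) (U(I) = (-4 + I)*I = I*(-4 + I))
-U(190) = -190*(-4 + 190) = -190*186 = -1*35340 = -35340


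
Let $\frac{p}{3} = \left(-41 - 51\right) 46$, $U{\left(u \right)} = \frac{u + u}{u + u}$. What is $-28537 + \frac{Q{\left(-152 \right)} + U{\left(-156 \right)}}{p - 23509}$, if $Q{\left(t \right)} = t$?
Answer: $- \frac{1033181934}{36205} \approx -28537.0$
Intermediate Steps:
$U{\left(u \right)} = 1$ ($U{\left(u \right)} = \frac{2 u}{2 u} = 2 u \frac{1}{2 u} = 1$)
$p = -12696$ ($p = 3 \left(-41 - 51\right) 46 = 3 \left(\left(-92\right) 46\right) = 3 \left(-4232\right) = -12696$)
$-28537 + \frac{Q{\left(-152 \right)} + U{\left(-156 \right)}}{p - 23509} = -28537 + \frac{-152 + 1}{-12696 - 23509} = -28537 - \frac{151}{-36205} = -28537 - - \frac{151}{36205} = -28537 + \frac{151}{36205} = - \frac{1033181934}{36205}$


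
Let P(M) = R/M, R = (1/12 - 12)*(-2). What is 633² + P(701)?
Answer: 1685298077/4206 ≈ 4.0069e+5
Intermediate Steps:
R = 143/6 (R = (1/12 - 12)*(-2) = -143/12*(-2) = 143/6 ≈ 23.833)
P(M) = 143/(6*M)
633² + P(701) = 633² + (143/6)/701 = 400689 + (143/6)*(1/701) = 400689 + 143/4206 = 1685298077/4206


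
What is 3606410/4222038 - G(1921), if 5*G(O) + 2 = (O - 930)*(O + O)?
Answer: -1607505388991/2111019 ≈ -7.6148e+5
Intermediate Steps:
G(O) = -2/5 + 2*O*(-930 + O)/5 (G(O) = -2/5 + ((O - 930)*(O + O))/5 = -2/5 + ((-930 + O)*(2*O))/5 = -2/5 + (2*O*(-930 + O))/5 = -2/5 + 2*O*(-930 + O)/5)
3606410/4222038 - G(1921) = 3606410/4222038 - (-2/5 - 372*1921 + (2/5)*1921**2) = 3606410*(1/4222038) - (-2/5 - 714612 + (2/5)*3690241) = 1803205/2111019 - (-2/5 - 714612 + 7380482/5) = 1803205/2111019 - 1*761484 = 1803205/2111019 - 761484 = -1607505388991/2111019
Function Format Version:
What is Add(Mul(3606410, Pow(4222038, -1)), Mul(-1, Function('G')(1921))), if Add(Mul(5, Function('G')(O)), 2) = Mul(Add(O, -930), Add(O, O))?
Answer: Rational(-1607505388991, 2111019) ≈ -7.6148e+5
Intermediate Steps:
Function('G')(O) = Add(Rational(-2, 5), Mul(Rational(2, 5), O, Add(-930, O))) (Function('G')(O) = Add(Rational(-2, 5), Mul(Rational(1, 5), Mul(Add(O, -930), Add(O, O)))) = Add(Rational(-2, 5), Mul(Rational(1, 5), Mul(Add(-930, O), Mul(2, O)))) = Add(Rational(-2, 5), Mul(Rational(1, 5), Mul(2, O, Add(-930, O)))) = Add(Rational(-2, 5), Mul(Rational(2, 5), O, Add(-930, O))))
Add(Mul(3606410, Pow(4222038, -1)), Mul(-1, Function('G')(1921))) = Add(Mul(3606410, Pow(4222038, -1)), Mul(-1, Add(Rational(-2, 5), Mul(-372, 1921), Mul(Rational(2, 5), Pow(1921, 2))))) = Add(Mul(3606410, Rational(1, 4222038)), Mul(-1, Add(Rational(-2, 5), -714612, Mul(Rational(2, 5), 3690241)))) = Add(Rational(1803205, 2111019), Mul(-1, Add(Rational(-2, 5), -714612, Rational(7380482, 5)))) = Add(Rational(1803205, 2111019), Mul(-1, 761484)) = Add(Rational(1803205, 2111019), -761484) = Rational(-1607505388991, 2111019)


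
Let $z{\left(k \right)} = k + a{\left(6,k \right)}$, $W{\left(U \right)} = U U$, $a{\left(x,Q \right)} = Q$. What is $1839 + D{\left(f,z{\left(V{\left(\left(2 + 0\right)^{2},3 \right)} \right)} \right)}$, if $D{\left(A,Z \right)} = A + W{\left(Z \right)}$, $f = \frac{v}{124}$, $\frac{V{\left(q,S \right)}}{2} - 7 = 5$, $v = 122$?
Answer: $\frac{256927}{62} \approx 4144.0$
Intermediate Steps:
$V{\left(q,S \right)} = 24$ ($V{\left(q,S \right)} = 14 + 2 \cdot 5 = 14 + 10 = 24$)
$W{\left(U \right)} = U^{2}$
$z{\left(k \right)} = 2 k$ ($z{\left(k \right)} = k + k = 2 k$)
$f = \frac{61}{62}$ ($f = \frac{122}{124} = 122 \cdot \frac{1}{124} = \frac{61}{62} \approx 0.98387$)
$D{\left(A,Z \right)} = A + Z^{2}$
$1839 + D{\left(f,z{\left(V{\left(\left(2 + 0\right)^{2},3 \right)} \right)} \right)} = 1839 + \left(\frac{61}{62} + \left(2 \cdot 24\right)^{2}\right) = 1839 + \left(\frac{61}{62} + 48^{2}\right) = 1839 + \left(\frac{61}{62} + 2304\right) = 1839 + \frac{142909}{62} = \frac{256927}{62}$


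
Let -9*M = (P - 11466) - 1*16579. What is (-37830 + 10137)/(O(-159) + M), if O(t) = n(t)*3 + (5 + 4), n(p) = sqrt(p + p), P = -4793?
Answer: -911625867/120432487 + 747711*I*sqrt(318)/120432487 ≈ -7.5696 + 0.11071*I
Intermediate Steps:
n(p) = sqrt(2)*sqrt(p) (n(p) = sqrt(2*p) = sqrt(2)*sqrt(p))
M = 10946/3 (M = -((-4793 - 11466) - 1*16579)/9 = -(-16259 - 16579)/9 = -1/9*(-32838) = 10946/3 ≈ 3648.7)
O(t) = 9 + 3*sqrt(2)*sqrt(t) (O(t) = (sqrt(2)*sqrt(t))*3 + (5 + 4) = 3*sqrt(2)*sqrt(t) + 9 = 9 + 3*sqrt(2)*sqrt(t))
(-37830 + 10137)/(O(-159) + M) = (-37830 + 10137)/((9 + 3*sqrt(2)*sqrt(-159)) + 10946/3) = -27693/((9 + 3*sqrt(2)*(I*sqrt(159))) + 10946/3) = -27693/((9 + 3*I*sqrt(318)) + 10946/3) = -27693/(10973/3 + 3*I*sqrt(318))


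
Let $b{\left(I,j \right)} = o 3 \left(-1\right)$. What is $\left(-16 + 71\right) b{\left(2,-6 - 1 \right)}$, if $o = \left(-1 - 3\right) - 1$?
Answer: $825$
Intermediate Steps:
$o = -5$ ($o = -4 - 1 = -5$)
$b{\left(I,j \right)} = 15$ ($b{\left(I,j \right)} = \left(-5\right) 3 \left(-1\right) = \left(-15\right) \left(-1\right) = 15$)
$\left(-16 + 71\right) b{\left(2,-6 - 1 \right)} = \left(-16 + 71\right) 15 = 55 \cdot 15 = 825$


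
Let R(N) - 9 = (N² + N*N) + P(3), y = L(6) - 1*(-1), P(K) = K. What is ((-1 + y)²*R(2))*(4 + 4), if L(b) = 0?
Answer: 0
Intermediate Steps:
y = 1 (y = 0 - 1*(-1) = 0 + 1 = 1)
R(N) = 12 + 2*N² (R(N) = 9 + ((N² + N*N) + 3) = 9 + ((N² + N²) + 3) = 9 + (2*N² + 3) = 9 + (3 + 2*N²) = 12 + 2*N²)
((-1 + y)²*R(2))*(4 + 4) = ((-1 + 1)²*(12 + 2*2²))*(4 + 4) = (0²*(12 + 2*4))*8 = (0*(12 + 8))*8 = (0*20)*8 = 0*8 = 0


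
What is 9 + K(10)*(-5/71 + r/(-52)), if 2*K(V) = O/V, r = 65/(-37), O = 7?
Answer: 377749/42032 ≈ 8.9872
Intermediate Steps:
r = -65/37 (r = 65*(-1/37) = -65/37 ≈ -1.7568)
K(V) = 7/(2*V) (K(V) = (7/V)/2 = 7/(2*V))
9 + K(10)*(-5/71 + r/(-52)) = 9 + ((7/2)/10)*(-5/71 - 65/37/(-52)) = 9 + ((7/2)*(⅒))*(-5*1/71 - 65/37*(-1/52)) = 9 + 7*(-5/71 + 5/148)/20 = 9 + (7/20)*(-385/10508) = 9 - 539/42032 = 377749/42032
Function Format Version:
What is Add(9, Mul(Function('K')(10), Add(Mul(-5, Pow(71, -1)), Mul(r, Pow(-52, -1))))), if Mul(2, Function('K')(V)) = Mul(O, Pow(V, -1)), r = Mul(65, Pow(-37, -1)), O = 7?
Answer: Rational(377749, 42032) ≈ 8.9872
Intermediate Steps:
r = Rational(-65, 37) (r = Mul(65, Rational(-1, 37)) = Rational(-65, 37) ≈ -1.7568)
Function('K')(V) = Mul(Rational(7, 2), Pow(V, -1)) (Function('K')(V) = Mul(Rational(1, 2), Mul(7, Pow(V, -1))) = Mul(Rational(7, 2), Pow(V, -1)))
Add(9, Mul(Function('K')(10), Add(Mul(-5, Pow(71, -1)), Mul(r, Pow(-52, -1))))) = Add(9, Mul(Mul(Rational(7, 2), Pow(10, -1)), Add(Mul(-5, Pow(71, -1)), Mul(Rational(-65, 37), Pow(-52, -1))))) = Add(9, Mul(Mul(Rational(7, 2), Rational(1, 10)), Add(Mul(-5, Rational(1, 71)), Mul(Rational(-65, 37), Rational(-1, 52))))) = Add(9, Mul(Rational(7, 20), Add(Rational(-5, 71), Rational(5, 148)))) = Add(9, Mul(Rational(7, 20), Rational(-385, 10508))) = Add(9, Rational(-539, 42032)) = Rational(377749, 42032)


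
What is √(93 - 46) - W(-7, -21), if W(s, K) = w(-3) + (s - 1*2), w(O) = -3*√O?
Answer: 9 + √47 + 3*I*√3 ≈ 15.856 + 5.1962*I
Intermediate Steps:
W(s, K) = -2 + s - 3*I*√3 (W(s, K) = -3*I*√3 + (s - 1*2) = -3*I*√3 + (s - 2) = -3*I*√3 + (-2 + s) = -2 + s - 3*I*√3)
√(93 - 46) - W(-7, -21) = √(93 - 46) - (-2 - 7 - 3*I*√3) = √47 - (-9 - 3*I*√3) = √47 + (9 + 3*I*√3) = 9 + √47 + 3*I*√3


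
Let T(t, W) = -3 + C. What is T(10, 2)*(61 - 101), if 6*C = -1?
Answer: 380/3 ≈ 126.67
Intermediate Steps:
C = -1/6 (C = (1/6)*(-1) = -1/6 ≈ -0.16667)
T(t, W) = -19/6 (T(t, W) = -3 - 1/6 = -19/6)
T(10, 2)*(61 - 101) = -19*(61 - 101)/6 = -19/6*(-40) = 380/3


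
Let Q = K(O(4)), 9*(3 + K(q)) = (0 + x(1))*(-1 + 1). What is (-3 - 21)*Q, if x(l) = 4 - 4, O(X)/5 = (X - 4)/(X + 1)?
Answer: 72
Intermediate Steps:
O(X) = 5*(-4 + X)/(1 + X) (O(X) = 5*((X - 4)/(X + 1)) = 5*((-4 + X)/(1 + X)) = 5*(-4 + X)/(1 + X))
x(l) = 0
K(q) = -3 (K(q) = -3 + ((0 + 0)*(-1 + 1))/9 = -3 + (0*0)/9 = -3 + (⅑)*0 = -3 + 0 = -3)
Q = -3
(-3 - 21)*Q = (-3 - 21)*(-3) = -24*(-3) = 72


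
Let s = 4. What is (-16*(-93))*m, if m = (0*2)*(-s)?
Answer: 0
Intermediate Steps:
m = 0 (m = (0*2)*(-1*4) = 0*(-4) = 0)
(-16*(-93))*m = -16*(-93)*0 = 1488*0 = 0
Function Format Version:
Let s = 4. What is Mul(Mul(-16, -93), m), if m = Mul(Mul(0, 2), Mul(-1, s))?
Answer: 0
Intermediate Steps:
m = 0 (m = Mul(Mul(0, 2), Mul(-1, 4)) = Mul(0, -4) = 0)
Mul(Mul(-16, -93), m) = Mul(Mul(-16, -93), 0) = Mul(1488, 0) = 0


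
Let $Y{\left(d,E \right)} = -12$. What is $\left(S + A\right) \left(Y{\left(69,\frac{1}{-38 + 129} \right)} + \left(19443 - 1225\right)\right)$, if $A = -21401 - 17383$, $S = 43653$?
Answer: $88645014$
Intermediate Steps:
$A = -38784$
$\left(S + A\right) \left(Y{\left(69,\frac{1}{-38 + 129} \right)} + \left(19443 - 1225\right)\right) = \left(43653 - 38784\right) \left(-12 + \left(19443 - 1225\right)\right) = 4869 \left(-12 + 18218\right) = 4869 \cdot 18206 = 88645014$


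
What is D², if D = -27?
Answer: 729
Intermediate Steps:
D² = (-27)² = 729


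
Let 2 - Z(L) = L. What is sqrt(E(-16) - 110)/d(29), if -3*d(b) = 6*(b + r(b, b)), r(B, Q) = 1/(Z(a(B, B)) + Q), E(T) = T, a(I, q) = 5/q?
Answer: -1341*I*sqrt(14)/25955 ≈ -0.19332*I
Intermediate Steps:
Z(L) = 2 - L
r(B, Q) = 1/(2 + Q - 5/B) (r(B, Q) = 1/((2 - 5/B) + Q) = 1/(2 + Q - 5/B))
d(b) = -2*b - 2*b/(-5 + b*(2 + b)) (d(b) = -2*(b + b/(-5 + b*(2 + b))) = -(6*b + 6*b/(-5 + b*(2 + b)))/3 = -2*b - 2*b/(-5 + b*(2 + b)))
sqrt(E(-16) - 110)/d(29) = sqrt(-16 - 110)/((2*29*(4 - 1*29*(2 + 29))/(-5 + 29*(2 + 29)))) = sqrt(-126)/((2*29*(4 - 1*29*31)/(-5 + 29*31))) = (3*I*sqrt(14))/((2*29*(4 - 899)/(-5 + 899))) = (3*I*sqrt(14))/((2*29*(-895)/894)) = (3*I*sqrt(14))/((2*29*(1/894)*(-895))) = (3*I*sqrt(14))/(-25955/447) = (3*I*sqrt(14))*(-447/25955) = -1341*I*sqrt(14)/25955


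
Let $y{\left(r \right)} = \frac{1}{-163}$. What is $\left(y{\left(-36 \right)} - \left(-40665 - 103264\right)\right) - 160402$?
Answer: $- \frac{2685100}{163} \approx -16473.0$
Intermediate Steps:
$y{\left(r \right)} = - \frac{1}{163}$
$\left(y{\left(-36 \right)} - \left(-40665 - 103264\right)\right) - 160402 = \left(- \frac{1}{163} - \left(-40665 - 103264\right)\right) - 160402 = \left(- \frac{1}{163} - -143929\right) - 160402 = \left(- \frac{1}{163} + 143929\right) - 160402 = \frac{23460426}{163} - 160402 = - \frac{2685100}{163}$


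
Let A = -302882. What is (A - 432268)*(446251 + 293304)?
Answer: -543683858250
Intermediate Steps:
(A - 432268)*(446251 + 293304) = (-302882 - 432268)*(446251 + 293304) = -735150*739555 = -543683858250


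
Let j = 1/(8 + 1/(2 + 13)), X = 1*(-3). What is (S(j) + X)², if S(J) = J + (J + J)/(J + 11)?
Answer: 54004647321/6631333489 ≈ 8.1439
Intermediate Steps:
X = -3
j = 15/121 (j = 1/(8 + 1/15) = 1/(121/15) = 15/121 ≈ 0.12397)
S(J) = J + 2*J/(11 + J) (S(J) = J + (2*J)/(11 + J) = J + 2*J/(11 + J))
(S(j) + X)² = (15*(13 + 15/121)/(121*(11 + 15/121)) - 3)² = ((15/121)*(1588/121)/(1346/121) - 3)² = ((15/121)*(121/1346)*(1588/121) - 3)² = (11910/81433 - 3)² = (-232389/81433)² = 54004647321/6631333489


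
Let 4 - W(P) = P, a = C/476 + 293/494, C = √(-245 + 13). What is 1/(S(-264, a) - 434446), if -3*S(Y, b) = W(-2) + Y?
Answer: -1/434360 ≈ -2.3022e-6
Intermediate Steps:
C = 2*I*√58 (C = √(-232) = 2*I*√58 ≈ 15.232*I)
a = 293/494 + I*√58/238 (a = (2*I*√58)/476 + 293/494 = (2*I*√58)*(1/476) + 293*(1/494) = I*√58/238 + 293/494 = 293/494 + I*√58/238 ≈ 0.59312 + 0.031999*I)
W(P) = 4 - P
S(Y, b) = -2 - Y/3 (S(Y, b) = -((4 - 1*(-2)) + Y)/3 = -((4 + 2) + Y)/3 = -(6 + Y)/3 = -2 - Y/3)
1/(S(-264, a) - 434446) = 1/((-2 - ⅓*(-264)) - 434446) = 1/((-2 + 88) - 434446) = 1/(86 - 434446) = 1/(-434360) = -1/434360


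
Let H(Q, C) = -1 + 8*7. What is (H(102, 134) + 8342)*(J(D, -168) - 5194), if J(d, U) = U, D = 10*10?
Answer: -45024714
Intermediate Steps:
D = 100
H(Q, C) = 55 (H(Q, C) = -1 + 56 = 55)
(H(102, 134) + 8342)*(J(D, -168) - 5194) = (55 + 8342)*(-168 - 5194) = 8397*(-5362) = -45024714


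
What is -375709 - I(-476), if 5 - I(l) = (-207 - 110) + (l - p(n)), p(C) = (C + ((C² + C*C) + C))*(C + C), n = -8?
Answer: -374715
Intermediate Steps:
p(C) = 2*C*(2*C + 2*C²) (p(C) = (C + ((C² + C²) + C))*(2*C) = (C + (2*C² + C))*(2*C) = (C + (C + 2*C²))*(2*C) = (2*C + 2*C²)*(2*C) = 2*C*(2*C + 2*C²))
I(l) = -1470 - l (I(l) = 5 - ((-207 - 110) + (l - 4*(-8)²*(1 - 8))) = 5 - (-317 + (l - 4*64*(-7))) = 5 - (-317 + (l - 1*(-1792))) = 5 - (-317 + (l + 1792)) = 5 - (-317 + (1792 + l)) = 5 - (1475 + l) = 5 + (-1475 - l) = -1470 - l)
-375709 - I(-476) = -375709 - (-1470 - 1*(-476)) = -375709 - (-1470 + 476) = -375709 - 1*(-994) = -375709 + 994 = -374715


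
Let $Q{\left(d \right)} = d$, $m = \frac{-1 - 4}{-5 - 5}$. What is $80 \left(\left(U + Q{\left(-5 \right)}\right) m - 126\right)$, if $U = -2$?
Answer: $-10360$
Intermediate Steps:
$m = \frac{1}{2}$ ($m = - \frac{5}{-10} = \left(-5\right) \left(- \frac{1}{10}\right) = \frac{1}{2} \approx 0.5$)
$80 \left(\left(U + Q{\left(-5 \right)}\right) m - 126\right) = 80 \left(\left(-2 - 5\right) \frac{1}{2} - 126\right) = 80 \left(\left(-7\right) \frac{1}{2} - 126\right) = 80 \left(- \frac{7}{2} - 126\right) = 80 \left(- \frac{259}{2}\right) = -10360$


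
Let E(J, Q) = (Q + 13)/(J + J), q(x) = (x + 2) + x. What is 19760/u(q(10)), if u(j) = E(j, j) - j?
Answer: -869440/933 ≈ -931.88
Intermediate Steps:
q(x) = 2 + 2*x (q(x) = (2 + x) + x = 2 + 2*x)
E(J, Q) = (13 + Q)/(2*J) (E(J, Q) = (13 + Q)/((2*J)) = (13 + Q)*(1/(2*J)) = (13 + Q)/(2*J))
u(j) = -j + (13 + j)/(2*j) (u(j) = (13 + j)/(2*j) - j = -j + (13 + j)/(2*j))
19760/u(q(10)) = 19760/(½ - (2 + 2*10) + 13/(2*(2 + 2*10))) = 19760/(½ - (2 + 20) + 13/(2*(2 + 20))) = 19760/(½ - 1*22 + (13/2)/22) = 19760/(½ - 22 + (13/2)*(1/22)) = 19760/(½ - 22 + 13/44) = 19760/(-933/44) = 19760*(-44/933) = -869440/933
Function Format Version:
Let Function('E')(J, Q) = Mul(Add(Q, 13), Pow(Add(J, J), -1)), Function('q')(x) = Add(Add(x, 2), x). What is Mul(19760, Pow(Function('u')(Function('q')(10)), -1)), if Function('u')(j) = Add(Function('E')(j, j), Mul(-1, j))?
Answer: Rational(-869440, 933) ≈ -931.88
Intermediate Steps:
Function('q')(x) = Add(2, Mul(2, x)) (Function('q')(x) = Add(Add(2, x), x) = Add(2, Mul(2, x)))
Function('E')(J, Q) = Mul(Rational(1, 2), Pow(J, -1), Add(13, Q)) (Function('E')(J, Q) = Mul(Add(13, Q), Pow(Mul(2, J), -1)) = Mul(Add(13, Q), Mul(Rational(1, 2), Pow(J, -1))) = Mul(Rational(1, 2), Pow(J, -1), Add(13, Q)))
Function('u')(j) = Add(Mul(-1, j), Mul(Rational(1, 2), Pow(j, -1), Add(13, j))) (Function('u')(j) = Add(Mul(Rational(1, 2), Pow(j, -1), Add(13, j)), Mul(-1, j)) = Add(Mul(-1, j), Mul(Rational(1, 2), Pow(j, -1), Add(13, j))))
Mul(19760, Pow(Function('u')(Function('q')(10)), -1)) = Mul(19760, Pow(Add(Rational(1, 2), Mul(-1, Add(2, Mul(2, 10))), Mul(Rational(13, 2), Pow(Add(2, Mul(2, 10)), -1))), -1)) = Mul(19760, Pow(Add(Rational(1, 2), Mul(-1, Add(2, 20)), Mul(Rational(13, 2), Pow(Add(2, 20), -1))), -1)) = Mul(19760, Pow(Add(Rational(1, 2), Mul(-1, 22), Mul(Rational(13, 2), Pow(22, -1))), -1)) = Mul(19760, Pow(Add(Rational(1, 2), -22, Mul(Rational(13, 2), Rational(1, 22))), -1)) = Mul(19760, Pow(Add(Rational(1, 2), -22, Rational(13, 44)), -1)) = Mul(19760, Pow(Rational(-933, 44), -1)) = Mul(19760, Rational(-44, 933)) = Rational(-869440, 933)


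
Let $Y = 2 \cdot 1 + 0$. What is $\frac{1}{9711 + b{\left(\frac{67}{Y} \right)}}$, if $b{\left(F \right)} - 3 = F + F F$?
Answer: $\frac{4}{43479} \approx 9.1998 \cdot 10^{-5}$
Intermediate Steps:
$Y = 2$ ($Y = 2 + 0 = 2$)
$b{\left(F \right)} = 3 + F + F^{2}$ ($b{\left(F \right)} = 3 + \left(F + F F\right) = 3 + \left(F + F^{2}\right) = 3 + F + F^{2}$)
$\frac{1}{9711 + b{\left(\frac{67}{Y} \right)}} = \frac{1}{9711 + \left(3 + \frac{67}{2} + \left(\frac{67}{2}\right)^{2}\right)} = \frac{1}{9711 + \left(3 + \frac{67}{2} + \frac{4489}{4}\right)} = \frac{1}{9711 + \frac{4635}{4}} = \frac{1}{\frac{43479}{4}} = \frac{4}{43479}$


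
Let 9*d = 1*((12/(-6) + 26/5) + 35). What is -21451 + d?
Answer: -965104/45 ≈ -21447.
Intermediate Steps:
d = 191/45 (d = (1*((12/(-6) + 26/5) + 35))/9 = (1*((12*(-1/6) + 26*(1/5)) + 35))/9 = (1*((-2 + 26/5) + 35))/9 = (1*(16/5 + 35))/9 = (1*(191/5))/9 = (1/9)*(191/5) = 191/45 ≈ 4.2444)
-21451 + d = -21451 + 191/45 = -965104/45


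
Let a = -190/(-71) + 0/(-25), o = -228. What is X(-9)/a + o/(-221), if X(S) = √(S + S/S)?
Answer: 228/221 + 71*I*√2/95 ≈ 1.0317 + 1.0569*I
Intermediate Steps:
X(S) = √(1 + S) (X(S) = √(S + 1) = √(1 + S))
a = 190/71 (a = -190*(-1/71) + 0*(-1/25) = 190/71 + 0 = 190/71 ≈ 2.6761)
X(-9)/a + o/(-221) = √(1 - 9)/(190/71) - 228/(-221) = √(-8)*(71/190) - 228*(-1/221) = (2*I*√2)*(71/190) + 228/221 = 71*I*√2/95 + 228/221 = 228/221 + 71*I*√2/95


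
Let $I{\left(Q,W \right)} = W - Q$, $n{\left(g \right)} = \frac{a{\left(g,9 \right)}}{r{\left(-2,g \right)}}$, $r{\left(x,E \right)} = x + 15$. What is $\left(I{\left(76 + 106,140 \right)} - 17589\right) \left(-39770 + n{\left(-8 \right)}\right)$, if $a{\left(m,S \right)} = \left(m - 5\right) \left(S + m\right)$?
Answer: $701202501$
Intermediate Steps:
$a{\left(m,S \right)} = \left(-5 + m\right) \left(S + m\right)$
$r{\left(x,E \right)} = 15 + x$
$n{\left(g \right)} = - \frac{45}{13} + \frac{g^{2}}{13} + \frac{4 g}{13}$ ($n{\left(g \right)} = \frac{g^{2} - 45 - 5 g + 9 g}{15 - 2} = \frac{g^{2} - 45 - 5 g + 9 g}{13} = \left(-45 + g^{2} + 4 g\right) \frac{1}{13} = - \frac{45}{13} + \frac{g^{2}}{13} + \frac{4 g}{13}$)
$\left(I{\left(76 + 106,140 \right)} - 17589\right) \left(-39770 + n{\left(-8 \right)}\right) = \left(\left(140 - \left(76 + 106\right)\right) - 17589\right) \left(-39770 + \left(- \frac{45}{13} + \frac{\left(-8\right)^{2}}{13} + \frac{4}{13} \left(-8\right)\right)\right) = \left(\left(140 - 182\right) - 17589\right) \left(-39770 - 1\right) = \left(-42 - 17589\right) \left(-39770 - 1\right) = \left(-17631\right) \left(-39771\right) = 701202501$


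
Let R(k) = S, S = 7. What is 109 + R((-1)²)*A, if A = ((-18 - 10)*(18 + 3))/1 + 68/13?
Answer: -51615/13 ≈ -3970.4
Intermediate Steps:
R(k) = 7
A = -7576/13 (A = -28*21*1 + 68*(1/13) = -588*1 + 68/13 = -588 + 68/13 = -7576/13 ≈ -582.77)
109 + R((-1)²)*A = 109 + 7*(-7576/13) = 109 - 53032/13 = -51615/13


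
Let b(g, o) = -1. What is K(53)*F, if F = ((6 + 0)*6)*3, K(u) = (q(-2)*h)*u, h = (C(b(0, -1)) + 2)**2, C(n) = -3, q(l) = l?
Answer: -11448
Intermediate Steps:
h = 1 (h = (-3 + 2)**2 = (-1)**2 = 1)
K(u) = -2*u (K(u) = (-2*1)*u = -2*u)
F = 108 (F = (6*6)*3 = 36*3 = 108)
K(53)*F = -2*53*108 = -106*108 = -11448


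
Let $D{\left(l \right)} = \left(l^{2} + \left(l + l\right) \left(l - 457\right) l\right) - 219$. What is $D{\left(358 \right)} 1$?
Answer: $-25248527$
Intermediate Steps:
$D{\left(l \right)} = -219 + l^{2} + 2 l^{2} \left(-457 + l\right)$ ($D{\left(l \right)} = \left(l^{2} + 2 l \left(-457 + l\right) l\right) - 219 = \left(l^{2} + 2 l^{2} \left(-457 + l\right)\right) - 219 = -219 + l^{2} + 2 l^{2} \left(-457 + l\right)$)
$D{\left(358 \right)} 1 = \left(-219 - 913 \cdot 358^{2} + 2 \cdot 358^{3}\right) 1 = \left(-219 - 117013732 + 2 \cdot 45882712\right) 1 = \left(-219 - 117013732 + 91765424\right) 1 = \left(-25248527\right) 1 = -25248527$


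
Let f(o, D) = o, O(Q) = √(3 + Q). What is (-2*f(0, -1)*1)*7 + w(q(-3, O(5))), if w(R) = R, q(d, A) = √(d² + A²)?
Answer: √17 ≈ 4.1231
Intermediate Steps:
q(d, A) = √(A² + d²)
(-2*f(0, -1)*1)*7 + w(q(-3, O(5))) = (-2*0*1)*7 + √((√(3 + 5))² + (-3)²) = (0*1)*7 + √((√8)² + 9) = 0*7 + √((2*√2)² + 9) = 0 + √(8 + 9) = 0 + √17 = √17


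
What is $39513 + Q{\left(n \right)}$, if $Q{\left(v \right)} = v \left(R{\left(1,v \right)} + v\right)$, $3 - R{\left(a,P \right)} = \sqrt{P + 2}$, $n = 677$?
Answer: $499873 - 677 \sqrt{679} \approx 4.8223 \cdot 10^{5}$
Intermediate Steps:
$R{\left(a,P \right)} = 3 - \sqrt{2 + P}$ ($R{\left(a,P \right)} = 3 - \sqrt{P + 2} = 3 - \sqrt{2 + P}$)
$Q{\left(v \right)} = v \left(3 + v - \sqrt{2 + v}\right)$ ($Q{\left(v \right)} = v \left(\left(3 - \sqrt{2 + v}\right) + v\right) = v \left(3 + v - \sqrt{2 + v}\right)$)
$39513 + Q{\left(n \right)} = 39513 + 677 \left(3 + 677 - \sqrt{2 + 677}\right) = 39513 + 677 \left(3 + 677 - \sqrt{679}\right) = 39513 + 677 \left(680 - \sqrt{679}\right) = 39513 + \left(460360 - 677 \sqrt{679}\right) = 499873 - 677 \sqrt{679}$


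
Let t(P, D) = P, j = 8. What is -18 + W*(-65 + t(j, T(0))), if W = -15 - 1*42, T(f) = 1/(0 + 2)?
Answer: 3231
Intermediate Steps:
T(f) = 1/2
W = -57 (W = -15 - 42 = -57)
-18 + W*(-65 + t(j, T(0))) = -18 - 57*(-65 + 8) = -18 - 57*(-57) = -18 + 3249 = 3231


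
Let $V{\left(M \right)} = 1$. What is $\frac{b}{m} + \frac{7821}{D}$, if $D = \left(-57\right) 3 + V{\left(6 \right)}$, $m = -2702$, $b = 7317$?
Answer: $- \frac{5594058}{114835} \approx -48.714$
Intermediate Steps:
$D = -170$ ($D = \left(-57\right) 3 + 1 = -171 + 1 = -170$)
$\frac{b}{m} + \frac{7821}{D} = \frac{7317}{-2702} + \frac{7821}{-170} = 7317 \left(- \frac{1}{2702}\right) + 7821 \left(- \frac{1}{170}\right) = - \frac{7317}{2702} - \frac{7821}{170} = - \frac{5594058}{114835}$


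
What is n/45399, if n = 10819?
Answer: 10819/45399 ≈ 0.23831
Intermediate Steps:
n/45399 = 10819/45399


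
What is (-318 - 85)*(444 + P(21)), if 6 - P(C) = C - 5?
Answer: -174902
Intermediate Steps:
P(C) = 11 - C (P(C) = 6 - (C - 5) = 6 - (-5 + C) = 6 + (5 - C) = 11 - C)
(-318 - 85)*(444 + P(21)) = (-318 - 85)*(444 + (11 - 1*21)) = -403*(444 + (11 - 21)) = -403*(444 - 10) = -403*434 = -174902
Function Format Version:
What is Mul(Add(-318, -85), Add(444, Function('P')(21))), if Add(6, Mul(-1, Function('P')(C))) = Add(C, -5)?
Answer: -174902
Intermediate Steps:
Function('P')(C) = Add(11, Mul(-1, C)) (Function('P')(C) = Add(6, Mul(-1, Add(C, -5))) = Add(6, Mul(-1, Add(-5, C))) = Add(6, Add(5, Mul(-1, C))) = Add(11, Mul(-1, C)))
Mul(Add(-318, -85), Add(444, Function('P')(21))) = Mul(Add(-318, -85), Add(444, Add(11, Mul(-1, 21)))) = Mul(-403, Add(444, Add(11, -21))) = Mul(-403, Add(444, -10)) = Mul(-403, 434) = -174902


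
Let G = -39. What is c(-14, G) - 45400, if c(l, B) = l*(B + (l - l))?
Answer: -44854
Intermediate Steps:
c(l, B) = B*l (c(l, B) = l*(B + 0) = l*B = B*l)
c(-14, G) - 45400 = -39*(-14) - 45400 = 546 - 45400 = -44854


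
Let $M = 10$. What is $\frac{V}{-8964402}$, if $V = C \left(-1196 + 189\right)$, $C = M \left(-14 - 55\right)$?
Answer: $- \frac{115805}{1494067} \approx -0.07751$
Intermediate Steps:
$C = -690$ ($C = 10 \left(-14 - 55\right) = 10 \left(-69\right) = -690$)
$V = 694830$ ($V = - 690 \left(-1196 + 189\right) = \left(-690\right) \left(-1007\right) = 694830$)
$\frac{V}{-8964402} = \frac{694830}{-8964402} = 694830 \left(- \frac{1}{8964402}\right) = - \frac{115805}{1494067}$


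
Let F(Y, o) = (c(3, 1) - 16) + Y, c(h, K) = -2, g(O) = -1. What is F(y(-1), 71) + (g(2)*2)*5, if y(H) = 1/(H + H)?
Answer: -57/2 ≈ -28.500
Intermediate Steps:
y(H) = 1/(2*H)
F(Y, o) = -18 + Y (F(Y, o) = (-2 - 16) + Y = -18 + Y)
F(y(-1), 71) + (g(2)*2)*5 = (-18 + (½)/(-1)) - 1*2*5 = (-18 + (½)*(-1)) - 2*5 = (-18 - ½) - 10 = -37/2 - 10 = -57/2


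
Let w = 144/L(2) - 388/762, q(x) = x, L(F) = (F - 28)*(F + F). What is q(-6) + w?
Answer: -39098/4953 ≈ -7.8938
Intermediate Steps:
L(F) = 2*F*(-28 + F) (L(F) = (-28 + F)*(2*F) = 2*F*(-28 + F))
w = -9380/4953 (w = 144/((2*2*(-28 + 2))) - 388/762 = 144/((2*2*(-26))) - 388*1/762 = 144/(-104) - 194/381 = 144*(-1/104) - 194/381 = -18/13 - 194/381 = -9380/4953 ≈ -1.8938)
q(-6) + w = -6 - 9380/4953 = -39098/4953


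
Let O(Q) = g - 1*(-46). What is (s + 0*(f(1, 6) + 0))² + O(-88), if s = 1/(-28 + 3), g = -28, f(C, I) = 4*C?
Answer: 11251/625 ≈ 18.002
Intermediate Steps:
O(Q) = 18 (O(Q) = -28 - 1*(-46) = -28 + 46 = 18)
s = -1/25 (s = 1/(-25) = -1/25 ≈ -0.040000)
(s + 0*(f(1, 6) + 0))² + O(-88) = (-1/25 + 0*(4*1 + 0))² + 18 = (-1/25 + 0*(4 + 0))² + 18 = (-1/25 + 0*4)² + 18 = (-1/25 + 0)² + 18 = (-1/25)² + 18 = 1/625 + 18 = 11251/625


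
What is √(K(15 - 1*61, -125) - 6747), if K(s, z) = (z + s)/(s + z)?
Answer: I*√6746 ≈ 82.134*I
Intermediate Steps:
K(s, z) = 1 (K(s, z) = (s + z)/(s + z) = 1)
√(K(15 - 1*61, -125) - 6747) = √(1 - 6747) = √(-6746) = I*√6746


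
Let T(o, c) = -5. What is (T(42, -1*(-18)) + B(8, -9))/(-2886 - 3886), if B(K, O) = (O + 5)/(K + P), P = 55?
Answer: 319/426636 ≈ 0.00074771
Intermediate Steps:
B(K, O) = (5 + O)/(55 + K) (B(K, O) = (O + 5)/(K + 55) = (5 + O)/(55 + K))
(T(42, -1*(-18)) + B(8, -9))/(-2886 - 3886) = (-5 + (5 - 9)/(55 + 8))/(-2886 - 3886) = (-5 - 4/63)/(-6772) = (-5 + (1/63)*(-4))*(-1/6772) = (-5 - 4/63)*(-1/6772) = -319/63*(-1/6772) = 319/426636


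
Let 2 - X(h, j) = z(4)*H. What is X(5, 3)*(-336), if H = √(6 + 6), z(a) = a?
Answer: -672 + 2688*√3 ≈ 3983.8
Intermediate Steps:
H = 2*√3 (H = √12 = 2*√3 ≈ 3.4641)
X(h, j) = 2 - 8*√3 (X(h, j) = 2 - 4*2*√3 = 2 - 8*√3)
X(5, 3)*(-336) = (2 - 8*√3)*(-336) = -672 + 2688*√3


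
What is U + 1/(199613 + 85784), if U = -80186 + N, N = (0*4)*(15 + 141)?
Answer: -22884843841/285397 ≈ -80186.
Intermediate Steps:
N = 0 (N = 0*156 = 0)
U = -80186 (U = -80186 + 0 = -80186)
U + 1/(199613 + 85784) = -80186 + 1/(199613 + 85784) = -80186 + 1/285397 = -22884843841/285397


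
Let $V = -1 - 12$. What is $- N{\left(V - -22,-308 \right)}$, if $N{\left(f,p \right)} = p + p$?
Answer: $616$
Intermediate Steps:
$V = -13$
$N{\left(f,p \right)} = 2 p$
$- N{\left(V - -22,-308 \right)} = - 2 \left(-308\right) = \left(-1\right) \left(-616\right) = 616$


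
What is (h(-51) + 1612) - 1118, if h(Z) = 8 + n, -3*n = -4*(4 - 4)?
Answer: 502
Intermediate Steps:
n = 0 (n = -(-4)*(4 - 4)/3 = -(-4)*0/3 = -⅓*0 = 0)
h(Z) = 8 (h(Z) = 8 + 0 = 8)
(h(-51) + 1612) - 1118 = (8 + 1612) - 1118 = 1620 - 1118 = 502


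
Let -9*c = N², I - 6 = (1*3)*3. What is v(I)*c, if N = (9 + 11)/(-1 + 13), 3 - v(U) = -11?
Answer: -350/81 ≈ -4.3210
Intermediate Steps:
I = 15 (I = 6 + (1*3)*3 = 6 + 3*3 = 6 + 9 = 15)
v(U) = 14 (v(U) = 3 - 1*(-11) = 3 + 11 = 14)
N = 5/3 (N = 20/12 = 20*(1/12) = 5/3 ≈ 1.6667)
c = -25/81 (c = -(5/3)²/9 = -⅑*25/9 = -25/81 ≈ -0.30864)
v(I)*c = 14*(-25/81) = -350/81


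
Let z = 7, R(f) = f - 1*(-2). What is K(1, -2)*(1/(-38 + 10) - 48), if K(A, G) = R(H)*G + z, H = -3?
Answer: -12105/28 ≈ -432.32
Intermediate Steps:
R(f) = 2 + f (R(f) = f + 2 = 2 + f)
K(A, G) = 7 - G (K(A, G) = (2 - 3)*G + 7 = -G + 7 = 7 - G)
K(1, -2)*(1/(-38 + 10) - 48) = (7 - 1*(-2))*(1/(-38 + 10) - 48) = (7 + 2)*(1/(-28) - 48) = 9*(-1/28 - 48) = 9*(-1345/28) = -12105/28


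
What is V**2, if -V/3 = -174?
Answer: 272484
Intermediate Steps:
V = 522 (V = -3*(-174) = 522)
V**2 = 522**2 = 272484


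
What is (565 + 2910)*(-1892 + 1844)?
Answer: -166800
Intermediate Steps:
(565 + 2910)*(-1892 + 1844) = 3475*(-48) = -166800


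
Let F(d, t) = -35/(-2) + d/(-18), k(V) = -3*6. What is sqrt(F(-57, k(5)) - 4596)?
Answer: I*sqrt(41178)/3 ≈ 67.641*I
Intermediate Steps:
k(V) = -18
F(d, t) = 35/2 - d/18 (F(d, t) = -35*(-1/2) + d*(-1/18) = 35/2 - d/18)
sqrt(F(-57, k(5)) - 4596) = sqrt((35/2 - 1/18*(-57)) - 4596) = sqrt((35/2 + 19/6) - 4596) = sqrt(62/3 - 4596) = sqrt(-13726/3) = I*sqrt(41178)/3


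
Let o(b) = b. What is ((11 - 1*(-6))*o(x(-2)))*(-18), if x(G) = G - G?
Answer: 0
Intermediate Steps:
x(G) = 0
((11 - 1*(-6))*o(x(-2)))*(-18) = ((11 - 1*(-6))*0)*(-18) = ((11 + 6)*0)*(-18) = (17*0)*(-18) = 0*(-18) = 0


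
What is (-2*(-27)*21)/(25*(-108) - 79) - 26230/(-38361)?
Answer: 4198828/15229317 ≈ 0.27571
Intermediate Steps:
(-2*(-27)*21)/(25*(-108) - 79) - 26230/(-38361) = (54*21)/(-2700 - 79) - 26230*(-1/38361) = 1134/(-2779) + 26230/38361 = 1134*(-1/2779) + 26230/38361 = -162/397 + 26230/38361 = 4198828/15229317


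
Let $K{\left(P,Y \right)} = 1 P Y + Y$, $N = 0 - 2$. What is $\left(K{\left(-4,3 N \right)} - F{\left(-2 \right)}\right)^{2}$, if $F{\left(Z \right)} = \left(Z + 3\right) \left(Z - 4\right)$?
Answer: $576$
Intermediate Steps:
$N = -2$ ($N = 0 - 2 = -2$)
$F{\left(Z \right)} = \left(-4 + Z\right) \left(3 + Z\right)$ ($F{\left(Z \right)} = \left(3 + Z\right) \left(-4 + Z\right) = \left(-4 + Z\right) \left(3 + Z\right)$)
$K{\left(P,Y \right)} = Y + P Y$ ($K{\left(P,Y \right)} = P Y + Y = Y + P Y$)
$\left(K{\left(-4,3 N \right)} - F{\left(-2 \right)}\right)^{2} = \left(3 \left(-2\right) \left(1 - 4\right) - \left(-12 + \left(-2\right)^{2} - -2\right)\right)^{2} = \left(\left(-6\right) \left(-3\right) - \left(-12 + 4 + 2\right)\right)^{2} = \left(18 - -6\right)^{2} = \left(18 + 6\right)^{2} = 24^{2} = 576$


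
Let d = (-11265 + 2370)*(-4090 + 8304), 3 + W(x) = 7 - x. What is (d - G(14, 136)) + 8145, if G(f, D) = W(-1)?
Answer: -37475390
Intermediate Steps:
W(x) = 4 - x (W(x) = -3 + (7 - x) = 4 - x)
d = -37483530 (d = -8895*4214 = -37483530)
G(f, D) = 5 (G(f, D) = 4 - 1*(-1) = 4 + 1 = 5)
(d - G(14, 136)) + 8145 = (-37483530 - 1*5) + 8145 = (-37483530 - 5) + 8145 = -37483535 + 8145 = -37475390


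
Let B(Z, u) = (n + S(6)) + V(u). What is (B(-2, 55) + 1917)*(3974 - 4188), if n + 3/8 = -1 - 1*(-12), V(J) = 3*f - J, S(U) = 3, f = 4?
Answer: -1615807/4 ≈ -4.0395e+5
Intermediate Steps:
V(J) = 12 - J (V(J) = 3*4 - J = 12 - J)
n = 85/8 (n = -3/8 + (-1 - 1*(-12)) = -3/8 + (-1 + 12) = -3/8 + 11 = 85/8 ≈ 10.625)
B(Z, u) = 205/8 - u (B(Z, u) = (85/8 + 3) + (12 - u) = 109/8 + (12 - u) = 205/8 - u)
(B(-2, 55) + 1917)*(3974 - 4188) = ((205/8 - 1*55) + 1917)*(3974 - 4188) = ((205/8 - 55) + 1917)*(-214) = (-235/8 + 1917)*(-214) = (15101/8)*(-214) = -1615807/4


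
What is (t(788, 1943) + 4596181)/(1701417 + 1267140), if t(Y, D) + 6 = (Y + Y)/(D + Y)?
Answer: 12552155501/8107129167 ≈ 1.5483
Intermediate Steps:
t(Y, D) = -6 + 2*Y/(D + Y) (t(Y, D) = -6 + (Y + Y)/(D + Y) = -6 + (2*Y)/(D + Y) = -6 + 2*Y/(D + Y))
(t(788, 1943) + 4596181)/(1701417 + 1267140) = (2*(-3*1943 - 2*788)/(1943 + 788) + 4596181)/(1701417 + 1267140) = (2*(-5829 - 1576)/2731 + 4596181)/2968557 = (2*(1/2731)*(-7405) + 4596181)*(1/2968557) = (-14810/2731 + 4596181)*(1/2968557) = (12552155501/2731)*(1/2968557) = 12552155501/8107129167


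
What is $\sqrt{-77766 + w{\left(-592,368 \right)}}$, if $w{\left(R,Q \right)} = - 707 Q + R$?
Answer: $i \sqrt{338534} \approx 581.84 i$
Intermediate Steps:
$w{\left(R,Q \right)} = R - 707 Q$
$\sqrt{-77766 + w{\left(-592,368 \right)}} = \sqrt{-77766 - 260768} = \sqrt{-338534} = i \sqrt{338534}$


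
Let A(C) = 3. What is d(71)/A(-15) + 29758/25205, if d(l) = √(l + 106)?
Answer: 29758/25205 + √177/3 ≈ 5.6153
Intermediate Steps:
d(l) = √(106 + l)
d(71)/A(-15) + 29758/25205 = √(106 + 71)/3 + 29758/25205 = √177*(⅓) + 29758*(1/25205) = √177/3 + 29758/25205 = 29758/25205 + √177/3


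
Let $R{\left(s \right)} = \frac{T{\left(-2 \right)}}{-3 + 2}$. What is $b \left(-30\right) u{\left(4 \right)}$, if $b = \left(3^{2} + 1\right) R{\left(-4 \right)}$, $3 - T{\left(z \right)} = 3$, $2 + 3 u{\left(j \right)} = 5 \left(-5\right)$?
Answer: $0$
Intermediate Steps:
$u{\left(j \right)} = -9$ ($u{\left(j \right)} = - \frac{2}{3} + \frac{5 \left(-5\right)}{3} = - \frac{2}{3} + \frac{1}{3} \left(-25\right) = - \frac{2}{3} - \frac{25}{3} = -9$)
$T{\left(z \right)} = 0$ ($T{\left(z \right)} = 3 - 3 = 0$)
$R{\left(s \right)} = 0$ ($R{\left(s \right)} = \frac{0}{-3 + 2} = \frac{0}{-1} = 0 \left(-1\right) = 0$)
$b = 0$ ($b = \left(3^{2} + 1\right) 0 = \left(9 + 1\right) 0 = 10 \cdot 0 = 0$)
$b \left(-30\right) u{\left(4 \right)} = 0 \left(-30\right) \left(-9\right) = 0 \left(-9\right) = 0$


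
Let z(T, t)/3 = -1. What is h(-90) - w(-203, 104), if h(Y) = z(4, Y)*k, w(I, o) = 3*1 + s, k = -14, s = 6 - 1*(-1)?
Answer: 32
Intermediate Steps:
s = 7 (s = 6 + 1 = 7)
z(T, t) = -3 (z(T, t) = 3*(-1) = -3)
w(I, o) = 10 (w(I, o) = 3*1 + 7 = 3 + 7 = 10)
h(Y) = 42 (h(Y) = -3*(-14) = 42)
h(-90) - w(-203, 104) = 42 - 1*10 = 42 - 10 = 32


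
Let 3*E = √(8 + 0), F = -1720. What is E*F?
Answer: -3440*√2/3 ≈ -1621.6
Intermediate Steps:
E = 2*√2/3 (E = √(8 + 0)/3 = √8/3 = (2*√2)/3 = 2*√2/3 ≈ 0.94281)
E*F = (2*√2/3)*(-1720) = -3440*√2/3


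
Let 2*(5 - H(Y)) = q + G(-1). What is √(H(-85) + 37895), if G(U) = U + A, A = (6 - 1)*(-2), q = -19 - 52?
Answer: √37941 ≈ 194.78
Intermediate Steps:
q = -71
A = -10 (A = 5*(-2) = -10)
G(U) = -10 + U (G(U) = U - 10 = -10 + U)
H(Y) = 46 (H(Y) = 5 - (-71 + (-10 - 1))/2 = 5 - (-71 - 11)/2 = 5 - ½*(-82) = 5 + 41 = 46)
√(H(-85) + 37895) = √(46 + 37895) = √37941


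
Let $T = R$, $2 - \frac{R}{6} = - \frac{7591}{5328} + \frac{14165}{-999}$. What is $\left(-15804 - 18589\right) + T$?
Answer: $- \frac{91341571}{2664} \approx -34287.0$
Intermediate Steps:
$R = \frac{281381}{2664}$ ($R = 12 - 6 \left(- \frac{7591}{5328} + \frac{14165}{-999}\right) = 12 - 6 \left(\left(-7591\right) \frac{1}{5328} + 14165 \left(- \frac{1}{999}\right)\right) = 12 - 6 \left(- \frac{7591}{5328} - \frac{14165}{999}\right) = 12 - - \frac{249413}{2664} = 12 + \frac{249413}{2664} = \frac{281381}{2664} \approx 105.62$)
$T = \frac{281381}{2664} \approx 105.62$
$\left(-15804 - 18589\right) + T = \left(-15804 - 18589\right) + \frac{281381}{2664} = -34393 + \frac{281381}{2664} = - \frac{91341571}{2664}$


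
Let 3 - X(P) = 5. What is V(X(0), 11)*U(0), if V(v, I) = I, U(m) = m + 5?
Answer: 55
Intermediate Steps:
U(m) = 5 + m
X(P) = -2 (X(P) = 3 - 1*5 = 3 - 5 = -2)
V(X(0), 11)*U(0) = 11*(5 + 0) = 11*5 = 55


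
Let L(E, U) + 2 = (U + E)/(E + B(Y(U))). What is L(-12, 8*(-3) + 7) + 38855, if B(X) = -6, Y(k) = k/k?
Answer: 699383/18 ≈ 38855.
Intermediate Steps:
Y(k) = 1
L(E, U) = -2 + (E + U)/(-6 + E) (L(E, U) = -2 + (U + E)/(E - 6) = -2 + (E + U)/(-6 + E))
L(-12, 8*(-3) + 7) + 38855 = (12 + (8*(-3) + 7) - 1*(-12))/(-6 - 12) + 38855 = (12 + (-24 + 7) + 12)/(-18) + 38855 = -(12 - 17 + 12)/18 + 38855 = -1/18*7 + 38855 = -7/18 + 38855 = 699383/18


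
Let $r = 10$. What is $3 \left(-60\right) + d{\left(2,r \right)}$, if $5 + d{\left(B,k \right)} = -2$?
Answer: $-187$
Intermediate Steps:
$d{\left(B,k \right)} = -7$ ($d{\left(B,k \right)} = -5 - 2 = -7$)
$3 \left(-60\right) + d{\left(2,r \right)} = 3 \left(-60\right) - 7 = -180 - 7 = -187$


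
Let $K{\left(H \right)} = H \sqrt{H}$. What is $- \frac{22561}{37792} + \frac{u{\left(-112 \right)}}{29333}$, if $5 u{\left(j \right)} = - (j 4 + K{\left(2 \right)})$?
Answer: $- \frac{3291978249}{5542763680} - \frac{2 \sqrt{2}}{146665} \approx -0.59394$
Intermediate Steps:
$K{\left(H \right)} = H^{\frac{3}{2}}$
$u{\left(j \right)} = - \frac{4 j}{5} - \frac{2 \sqrt{2}}{5}$ ($u{\left(j \right)} = \frac{\left(-1\right) \left(j 4 + 2^{\frac{3}{2}}\right)}{5} = \frac{\left(-1\right) \left(4 j + 2 \sqrt{2}\right)}{5} = \frac{\left(-1\right) \left(2 \sqrt{2} + 4 j\right)}{5} = \frac{- 4 j - 2 \sqrt{2}}{5} = - \frac{4 j}{5} - \frac{2 \sqrt{2}}{5}$)
$- \frac{22561}{37792} + \frac{u{\left(-112 \right)}}{29333} = - \frac{22561}{37792} + \frac{\left(- \frac{4}{5}\right) \left(-112\right) - \frac{2 \sqrt{2}}{5}}{29333} = \left(-22561\right) \frac{1}{37792} + \left(\frac{448}{5} - \frac{2 \sqrt{2}}{5}\right) \frac{1}{29333} = - \frac{22561}{37792} + \left(\frac{448}{146665} - \frac{2 \sqrt{2}}{146665}\right) = - \frac{3291978249}{5542763680} - \frac{2 \sqrt{2}}{146665}$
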